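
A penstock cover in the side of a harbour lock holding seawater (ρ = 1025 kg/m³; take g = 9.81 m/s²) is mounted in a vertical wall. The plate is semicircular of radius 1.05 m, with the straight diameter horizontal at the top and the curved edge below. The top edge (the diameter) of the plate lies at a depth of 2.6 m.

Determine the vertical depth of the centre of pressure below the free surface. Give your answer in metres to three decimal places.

h_p = 3.071 m

γ = ρg = 1025 × 9.81 / 1000 = 10.05525 kN/m³.
The centroid of a semicircle lies 4r/(3π) = 0.445634 m from the diameter, here below the top edge, so the centroid depth is h_c = 2.6 + 0.445634 = 3.04563 m.
A = πr²/2 = π × 1.05²/2 = 1.7318 m².
Resultant F = γ·h_c·A = 10.05525 × 3.04563 × 1.7318 = 53.0356 kN.
I_c = (π/8 − 8/(9π))·r⁴ = 0.109757 × 1.05⁴ = 0.13341 m⁴.
Centre of pressure: y_p = y_c + I_c/(y_c·A) = 3.04563 + 0.13341/(3.04563 × 1.7318) = 3.04563 + 0.0252938 = 3.07092 m along the plane.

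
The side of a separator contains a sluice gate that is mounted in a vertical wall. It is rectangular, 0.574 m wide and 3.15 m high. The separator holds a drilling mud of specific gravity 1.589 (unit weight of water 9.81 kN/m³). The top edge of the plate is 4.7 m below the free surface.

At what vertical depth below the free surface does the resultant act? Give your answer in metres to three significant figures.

h_p = 6.41 m

γ = 1.589 × 9.81 = 15.58809 kN/m³.
The centroid lies 3.15/2 = 1.575 m below the top edge, so the centroid depth is h_c = 4.7 + 1.575 = 6.275 m.
A = 0.574 × 3.15 = 1.8081 m².
Resultant F = γ·h_c·A = 15.58809 × 6.275 × 1.8081 = 176.86 kN.
I_c = b·h³/12 = 0.574 × 3.15³/12 = 1.49507 m⁴.
Centre of pressure: y_p = y_c + I_c/(y_c·A) = 6.275 + 1.49507/(6.275 × 1.8081) = 6.275 + 0.131773 = 6.40677 m along the plane.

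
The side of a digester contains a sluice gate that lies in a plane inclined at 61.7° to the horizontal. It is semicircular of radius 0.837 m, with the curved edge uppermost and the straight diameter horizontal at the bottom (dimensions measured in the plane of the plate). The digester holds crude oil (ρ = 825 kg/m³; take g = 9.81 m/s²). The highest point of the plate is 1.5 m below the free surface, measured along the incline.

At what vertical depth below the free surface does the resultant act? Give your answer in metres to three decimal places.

γ = ρg = 825 × 9.81 / 1000 = 8.09325 kN/m³.
Let θ = 61.7° be the plate's angle to the horizontal; measure y along the incline from where the plane meets the free surface. Vertical depth h = y·sinθ with sinθ = 0.880477.
The centroid lies 4r/(3π) = 0.355234 m above the diameter, so r − 4r/(3π) = 0.837 − 0.355234 = 0.481766 m below the topmost point, so y_c = 1.5 + 0.481766 = 1.98177 m and h_c = 1.98177 × 0.880477 = 1.7449 m.
A = πr²/2 = π × 0.837²/2 = 1.10045 m².
Resultant F = γ·h_c·A = 8.09325 × 1.7449 × 1.10045 = 15.5405 kN.
I_c = (π/8 − 8/(9π))·r⁴ = 0.109757 × 0.837⁴ = 0.0538684 m⁴.
Centre of pressure: y_p = y_c + I_c/(y_c·A) = 1.98177 + 0.0538684/(1.98177 × 1.10045) = 1.98177 + 0.0247008 = 2.00647 m along the plane.
Vertically, h_p = y_p·sinθ = 2.00647 × 0.880477 = 1.76665 m.

h_p = 1.767 m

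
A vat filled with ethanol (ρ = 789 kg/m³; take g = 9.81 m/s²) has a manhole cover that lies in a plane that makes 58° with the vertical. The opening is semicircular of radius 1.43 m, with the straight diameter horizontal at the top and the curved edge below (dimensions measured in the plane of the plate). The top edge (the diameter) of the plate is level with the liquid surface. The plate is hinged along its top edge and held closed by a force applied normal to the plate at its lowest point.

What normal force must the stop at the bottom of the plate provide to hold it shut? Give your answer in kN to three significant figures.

P ≈ 4.71 kN

γ = ρg = 789 × 9.81 / 1000 = 7.74009 kN/m³.
The plate makes 58° with the vertical, i.e. θ = 90° − 58° = 32° to the horizontal. Measuring y along the incline from the free-surface line, vertical depth h = y·sinθ with sinθ = 0.529919.
The centroid of a semicircle lies 4r/(3π) = 0.606911 m from the diameter, here below the top edge, so y_c = 0.606911 m and h_c = 0.606911 × 0.529919 = 0.321614 m.
A = πr²/2 = π × 1.43²/2 = 3.21212 m².
Resultant F = γ·h_c·A = 7.74009 × 0.321614 × 3.21212 = 7.996 kN.
I_c = (π/8 − 8/(9π))·r⁴ = 0.109757 × 1.43⁴ = 0.458962 m⁴.
Centre of pressure: y_p = y_c + I_c/(y_c·A) = 0.606911 + 0.458962/(0.606911 × 3.21212) = 0.606911 + 0.235429 = 0.84234 m along the plane.
The resultant acts 0.606911 + 0.235429 = 0.84234 m (along the plate) below the hinge at the top edge, so the moment about the hinge is M = F × 0.84234 = 7.996 × 0.84234 = 6.73535 kN·m.
A normal force at the bottom, 1.43 m from the hinge, must supply this moment: P = 6.73535/1.43 = 4.71003 kN.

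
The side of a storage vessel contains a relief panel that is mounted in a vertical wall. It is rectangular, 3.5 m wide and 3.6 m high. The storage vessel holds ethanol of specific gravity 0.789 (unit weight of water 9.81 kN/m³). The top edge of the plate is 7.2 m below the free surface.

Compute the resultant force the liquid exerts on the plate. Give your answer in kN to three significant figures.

γ = 0.789 × 9.81 = 7.74009 kN/m³.
The centroid lies 3.6/2 = 1.8 m below the top edge, so the centroid depth is h_c = 7.2 + 1.8 = 9 m.
A = 3.5 × 3.6 = 12.6 m².
Resultant F = γ·h_c·A = 7.74009 × 9 × 12.6 = 877.726 kN.

F ≈ 878 kN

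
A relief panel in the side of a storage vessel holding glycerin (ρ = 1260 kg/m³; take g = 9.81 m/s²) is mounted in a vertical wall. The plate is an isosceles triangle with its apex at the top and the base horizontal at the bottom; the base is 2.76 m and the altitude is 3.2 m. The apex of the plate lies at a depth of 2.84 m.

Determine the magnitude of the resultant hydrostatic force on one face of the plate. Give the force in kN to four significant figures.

F ≈ 271.5 kN

γ = ρg = 1260 × 9.81 / 1000 = 12.3606 kN/m³.
With the apex up, the centroid sits 2h/3 = 2 × 3.2/3 = 2.13333 m below the apex, so the centroid depth is h_c = 2.84 + 2.13333 = 4.97333 m.
A = ½ × 2.76 × 3.2 = 4.416 m².
Resultant F = γ·h_c·A = 12.3606 × 4.97333 × 4.416 = 271.466 kN.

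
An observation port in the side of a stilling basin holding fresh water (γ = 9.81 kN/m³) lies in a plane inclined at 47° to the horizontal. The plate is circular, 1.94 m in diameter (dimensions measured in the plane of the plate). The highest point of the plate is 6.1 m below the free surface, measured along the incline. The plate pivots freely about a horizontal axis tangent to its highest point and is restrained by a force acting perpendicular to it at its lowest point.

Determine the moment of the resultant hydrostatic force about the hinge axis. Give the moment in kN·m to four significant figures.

γ = 9.81 kN/m³.
Let θ = 47° be the plate's angle to the horizontal; measure y along the incline from where the plane meets the free surface. Vertical depth h = y·sinθ with sinθ = 0.731354.
The centroid is at the centre, 0.97 m below the top of the plate, so y_c = 6.1 + 0.97 = 7.07 m and h_c = 7.07 × 0.731354 = 5.17067 m.
A = π(0.97)² = 2.95592 m².
Resultant F = γ·h_c·A = 9.81 × 5.17067 × 2.95592 = 149.937 kN.
I_c = πr⁴/4 = π × 0.97⁴/4 = 0.695307 m⁴.
Centre of pressure: y_p = y_c + I_c/(y_c·A) = 7.07 + 0.695307/(7.07 × 2.95592) = 7.07 + 0.0332709 = 7.10327 m along the plane.
The resultant acts 0.97 + 0.0332709 = 1.00327 m (along the plate) below the hinge at the top edge, so the moment about the hinge is M = F × 1.00327 = 149.937 × 1.00327 = 150.427 kN·m.

M ≈ 150.4 kN·m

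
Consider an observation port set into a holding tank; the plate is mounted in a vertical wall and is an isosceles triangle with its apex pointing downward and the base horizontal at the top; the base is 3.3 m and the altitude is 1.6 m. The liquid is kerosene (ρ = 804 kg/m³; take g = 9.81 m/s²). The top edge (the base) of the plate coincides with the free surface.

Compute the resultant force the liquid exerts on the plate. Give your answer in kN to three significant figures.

γ = ρg = 804 × 9.81 / 1000 = 7.88724 kN/m³.
With the apex down, the centroid sits h/3 = 1.6/3 = 0.533333 m below the base (the top edge), so the centroid depth is h_c = 0.533333 m.
A = ½ × 3.3 × 1.6 = 2.64 m².
Resultant F = γ·h_c·A = 7.88724 × 0.533333 × 2.64 = 11.1052 kN.

F ≈ 11.1 kN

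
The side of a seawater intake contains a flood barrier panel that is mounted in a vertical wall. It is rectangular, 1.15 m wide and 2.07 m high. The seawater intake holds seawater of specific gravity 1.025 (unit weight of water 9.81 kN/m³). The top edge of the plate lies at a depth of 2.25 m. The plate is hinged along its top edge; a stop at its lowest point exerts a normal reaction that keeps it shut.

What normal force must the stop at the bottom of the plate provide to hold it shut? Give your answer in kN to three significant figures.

γ = 1.025 × 9.81 = 10.05525 kN/m³.
The centroid lies 2.07/2 = 1.035 m below the top edge, so the centroid depth is h_c = 2.25 + 1.035 = 3.285 m.
A = 1.15 × 2.07 = 2.3805 m².
Resultant F = γ·h_c·A = 10.05525 × 3.285 × 2.3805 = 78.6315 kN.
I_c = b·h³/12 = 1.15 × 2.07³/12 = 0.850017 m⁴.
Centre of pressure: y_p = y_c + I_c/(y_c·A) = 3.285 + 0.850017/(3.285 × 2.3805) = 3.285 + 0.108699 = 3.3937 m along the plane.
The resultant acts 1.035 + 0.108699 = 1.1437 m (along the plate) below the hinge at the top edge, so the moment about the hinge is M = F × 1.1437 = 78.6315 × 1.1437 = 89.9308 kN·m.
A normal force at the bottom, 2.07 m from the hinge, must supply this moment: P = 89.9308/2.07 = 43.4448 kN.

P ≈ 43.4 kN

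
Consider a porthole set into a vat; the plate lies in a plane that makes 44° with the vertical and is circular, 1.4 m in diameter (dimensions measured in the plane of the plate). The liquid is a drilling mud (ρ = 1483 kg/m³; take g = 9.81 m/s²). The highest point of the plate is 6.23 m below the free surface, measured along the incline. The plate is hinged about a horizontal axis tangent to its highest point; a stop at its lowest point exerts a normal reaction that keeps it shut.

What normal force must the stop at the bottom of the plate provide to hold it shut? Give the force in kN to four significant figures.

γ = ρg = 1483 × 9.81 / 1000 = 14.54823 kN/m³.
The plate makes 44° with the vertical, i.e. θ = 90° − 44° = 46° to the horizontal. Measuring y along the incline from the free-surface line, vertical depth h = y·sinθ with sinθ = 0.719340.
The centroid is at the centre, 0.7 m below the top of the plate, so y_c = 6.23 + 0.7 = 6.93 m and h_c = 6.93 × 0.719340 = 4.98503 m.
A = π(0.7)² = 1.53938 m².
Resultant F = γ·h_c·A = 14.54823 × 4.98503 × 1.53938 = 111.641 kN.
I_c = πr⁴/4 = π × 0.7⁴/4 = 0.188574 m⁴.
Centre of pressure: y_p = y_c + I_c/(y_c·A) = 6.93 + 0.188574/(6.93 × 1.53938) = 6.93 + 0.0176768 = 6.94768 m along the plane.
The resultant acts 0.7 + 0.0176768 = 0.717677 m (along the plate) below the hinge at the top edge, so the moment about the hinge is M = F × 0.717677 = 111.641 × 0.717677 = 80.1222 kN·m.
A normal force at the bottom, 1.4 m from the hinge, must supply this moment: P = 80.1222/1.4 = 57.2301 kN.

P ≈ 57.23 kN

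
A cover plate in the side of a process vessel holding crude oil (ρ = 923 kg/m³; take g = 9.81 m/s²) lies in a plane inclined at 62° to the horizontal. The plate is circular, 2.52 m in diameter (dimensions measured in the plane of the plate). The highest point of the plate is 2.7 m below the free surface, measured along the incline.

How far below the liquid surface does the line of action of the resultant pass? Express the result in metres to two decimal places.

h_p = 3.58 m

γ = ρg = 923 × 9.81 / 1000 = 9.05463 kN/m³.
Let θ = 62° be the plate's angle to the horizontal; measure y along the incline from where the plane meets the free surface. Vertical depth h = y·sinθ with sinθ = 0.882948.
The centroid is at the centre, 1.26 m below the top of the plate, so y_c = 2.7 + 1.26 = 3.96 m and h_c = 3.96 × 0.882948 = 3.49647 m.
A = π(1.26)² = 4.98759 m².
Resultant F = γ·h_c·A = 9.05463 × 3.49647 × 4.98759 = 157.903 kN.
I_c = πr⁴/4 = π × 1.26⁴/4 = 1.97958 m⁴.
Centre of pressure: y_p = y_c + I_c/(y_c·A) = 3.96 + 1.97958/(3.96 × 4.98759) = 3.96 + 0.100228 = 4.06023 m along the plane.
Vertically, h_p = y_p·sinθ = 4.06023 × 0.882948 = 3.58497 m.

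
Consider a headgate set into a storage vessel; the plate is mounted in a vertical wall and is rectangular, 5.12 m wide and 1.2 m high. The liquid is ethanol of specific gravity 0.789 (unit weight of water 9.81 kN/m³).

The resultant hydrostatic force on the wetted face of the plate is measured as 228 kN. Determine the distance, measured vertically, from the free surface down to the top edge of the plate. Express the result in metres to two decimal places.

γ = 0.789 × 9.81 = 7.74009 kN/m³.
A = 5.12 × 1.2 = 6.144 m².
From F = γ·h_c·A, the centroid depth is h_c = 228/(7.74009 × 6.144) = 4.79444 m.
The centroid lies 1.2/2 = 0.6 m below the top edge, so the top edge sits at h_top = 4.79444 − 0.6 = 4.19444 m below the surface.

d_top ≈ 4.19 m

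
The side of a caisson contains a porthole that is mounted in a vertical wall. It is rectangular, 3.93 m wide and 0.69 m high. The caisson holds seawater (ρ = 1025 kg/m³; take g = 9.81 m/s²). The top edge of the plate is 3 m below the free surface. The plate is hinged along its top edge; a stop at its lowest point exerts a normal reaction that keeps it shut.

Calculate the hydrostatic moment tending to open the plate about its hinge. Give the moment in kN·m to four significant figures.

M ≈ 32.55 kN·m

γ = ρg = 1025 × 9.81 / 1000 = 10.05525 kN/m³.
The centroid lies 0.69/2 = 0.345 m below the top edge, so the centroid depth is h_c = 3 + 0.345 = 3.345 m.
A = 3.93 × 0.69 = 2.7117 m².
Resultant F = γ·h_c·A = 10.05525 × 3.345 × 2.7117 = 91.2075 kN.
I_c = b·h³/12 = 3.93 × 0.69³/12 = 0.107587 m⁴.
Centre of pressure: y_p = y_c + I_c/(y_c·A) = 3.345 + 0.107587/(3.345 × 2.7117) = 3.345 + 0.011861 = 3.35686 m along the plane.
The resultant acts 0.345 + 0.011861 = 0.356861 m (along the plate) below the hinge at the top edge, so the moment about the hinge is M = F × 0.356861 = 91.2075 × 0.356861 = 32.5484 kN·m.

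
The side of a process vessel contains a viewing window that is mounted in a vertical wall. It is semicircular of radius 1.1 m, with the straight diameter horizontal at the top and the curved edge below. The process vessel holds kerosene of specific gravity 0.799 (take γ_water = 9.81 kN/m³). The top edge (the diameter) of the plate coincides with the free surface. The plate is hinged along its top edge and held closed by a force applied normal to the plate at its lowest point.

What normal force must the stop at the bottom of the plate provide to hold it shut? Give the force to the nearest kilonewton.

γ = 0.799 × 9.81 = 7.83819 kN/m³.
The centroid of a semicircle lies 4r/(3π) = 0.466854 m from the diameter, here below the top edge, so the centroid depth is h_c = 0.466854 m.
A = πr²/2 = π × 1.1²/2 = 1.90066 m².
Resultant F = γ·h_c·A = 7.83819 × 0.466854 × 1.90066 = 6.95507 kN.
I_c = (π/8 − 8/(9π))·r⁴ = 0.109757 × 1.1⁴ = 0.160695 m⁴.
Centre of pressure: y_p = y_c + I_c/(y_c·A) = 0.466854 + 0.160695/(0.466854 × 1.90066) = 0.466854 + 0.181099 = 0.647953 m along the plane.
The resultant acts 0.466854 + 0.181099 = 0.647953 m (along the plate) below the hinge at the top edge, so the moment about the hinge is M = F × 0.647953 = 6.95507 × 0.647953 = 4.50656 kN·m.
A normal force at the bottom, 1.1 m from the hinge, must supply this moment: P = 4.50656/1.1 = 4.09687 kN.

P ≈ 4 kN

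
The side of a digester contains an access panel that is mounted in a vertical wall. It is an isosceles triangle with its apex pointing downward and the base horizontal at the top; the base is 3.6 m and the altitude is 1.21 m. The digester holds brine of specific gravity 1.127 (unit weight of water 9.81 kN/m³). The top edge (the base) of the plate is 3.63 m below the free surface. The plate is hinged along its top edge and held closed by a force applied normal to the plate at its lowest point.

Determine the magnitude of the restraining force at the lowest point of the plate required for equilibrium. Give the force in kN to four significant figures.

P ≈ 33.99 kN

γ = 1.127 × 9.81 = 11.05587 kN/m³.
With the apex down, the centroid sits h/3 = 1.21/3 = 0.403333 m below the base (the top edge), so the centroid depth is h_c = 3.63 + 0.403333 = 4.03333 m.
A = ½ × 3.6 × 1.21 = 2.178 m².
Resultant F = γ·h_c·A = 11.05587 × 4.03333 × 2.178 = 97.1213 kN.
I_c = b·h³/36 = 3.6 × 1.21³/36 = 0.177156 m⁴.
Centre of pressure: y_p = y_c + I_c/(y_c·A) = 4.03333 + 0.177156/(4.03333 × 2.178) = 4.03333 + 0.0201667 = 4.0535 m along the plane.
The resultant acts 0.403333 + 0.0201667 = 0.4235 m (along the plate) below the hinge at the top edge, so the moment about the hinge is M = F × 0.4235 = 97.1213 × 0.4235 = 41.1309 kN·m.
A normal force at the bottom, 1.21 m from the hinge, must supply this moment: P = 41.1309/1.21 = 33.9925 kN.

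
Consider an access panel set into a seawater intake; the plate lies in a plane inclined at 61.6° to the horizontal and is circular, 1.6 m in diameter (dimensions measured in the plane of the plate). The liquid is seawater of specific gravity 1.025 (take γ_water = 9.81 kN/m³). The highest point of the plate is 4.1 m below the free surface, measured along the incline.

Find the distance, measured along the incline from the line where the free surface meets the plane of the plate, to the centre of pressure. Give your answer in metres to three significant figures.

γ = 1.025 × 9.81 = 10.05525 kN/m³.
Let θ = 61.6° be the plate's angle to the horizontal; measure y along the incline from where the plane meets the free surface. Vertical depth h = y·sinθ with sinθ = 0.879649.
The centroid is at the centre, 0.8 m below the top of the plate, so y_c = 4.1 + 0.8 = 4.9 m and h_c = 4.9 × 0.879649 = 4.31028 m.
A = π(0.8)² = 2.01062 m².
Resultant F = γ·h_c·A = 10.05525 × 4.31028 × 2.01062 = 87.1422 kN.
I_c = πr⁴/4 = π × 0.8⁴/4 = 0.321699 m⁴.
Centre of pressure: y_p = y_c + I_c/(y_c·A) = 4.9 + 0.321699/(4.9 × 2.01062) = 4.9 + 0.032653 = 4.93265 m along the plane.

y_p = 4.93 m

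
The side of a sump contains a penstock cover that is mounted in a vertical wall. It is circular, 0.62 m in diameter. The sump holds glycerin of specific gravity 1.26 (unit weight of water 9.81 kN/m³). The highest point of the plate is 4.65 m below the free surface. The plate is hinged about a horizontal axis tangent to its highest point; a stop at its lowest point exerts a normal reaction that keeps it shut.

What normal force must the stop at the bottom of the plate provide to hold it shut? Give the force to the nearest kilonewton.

γ = 1.26 × 9.81 = 12.3606 kN/m³.
The centroid is at the centre, 0.31 m below the top of the plate, so the centroid depth is h_c = 4.65 + 0.31 = 4.96 m.
A = π(0.31)² = 0.301907 m².
Resultant F = γ·h_c·A = 12.3606 × 4.96 × 0.301907 = 18.5095 kN.
I_c = πr⁴/4 = π × 0.31⁴/4 = 0.00725332 m⁴.
Centre of pressure: y_p = y_c + I_c/(y_c·A) = 4.96 + 0.00725332/(4.96 × 0.301907) = 4.96 + 0.00484375 = 4.96484 m along the plane.
The resultant acts 0.31 + 0.00484375 = 0.314844 m (along the plate) below the hinge at the top edge, so the moment about the hinge is M = F × 0.314844 = 18.5095 × 0.314844 = 5.82761 kN·m.
A normal force at the bottom, 0.62 m from the hinge, must supply this moment: P = 5.82761/0.62 = 9.39937 kN.

P ≈ 9 kN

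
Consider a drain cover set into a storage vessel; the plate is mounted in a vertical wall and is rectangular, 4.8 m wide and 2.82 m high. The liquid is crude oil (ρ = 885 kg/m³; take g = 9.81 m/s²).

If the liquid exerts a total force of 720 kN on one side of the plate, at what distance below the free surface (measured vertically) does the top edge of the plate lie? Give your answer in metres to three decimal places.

d_top ≈ 4.717 m

γ = ρg = 885 × 9.81 / 1000 = 8.68185 kN/m³.
A = 4.8 × 2.82 = 13.536 m².
From F = γ·h_c·A, the centroid depth is h_c = 720/(8.68185 × 13.536) = 6.12675 m.
The centroid lies 2.82/2 = 1.41 m below the top edge, so the top edge sits at h_top = 6.12675 − 1.41 = 4.71675 m below the surface.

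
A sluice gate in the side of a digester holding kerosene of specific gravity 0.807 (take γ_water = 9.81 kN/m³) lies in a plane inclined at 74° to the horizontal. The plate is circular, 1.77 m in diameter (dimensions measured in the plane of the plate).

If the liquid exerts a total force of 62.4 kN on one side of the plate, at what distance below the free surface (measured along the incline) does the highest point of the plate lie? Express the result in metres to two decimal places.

γ = 0.807 × 9.81 = 7.91667 kN/m³.
A = π(0.885)² = 2.46057 m².
From F = γ·h_c·A, the centroid depth is h_c = 62.4/(7.91667 × 2.46057) = 3.20336 m.
Let θ = 74° be the plate's angle to the horizontal; measure y along the incline from where the plane meets the free surface. Vertical depth h = y·sinθ with sinθ = 0.961262.
Along the incline, y_c = h_c/sinθ = 3.20336/0.961262 = 3.33245 m.
The centroid is at the centre, 0.885 m below the top of the plate, so the highest point sits at y_top = 3.33245 − 0.885 = 2.44745 m along the incline.

y_top ≈ 2.45 m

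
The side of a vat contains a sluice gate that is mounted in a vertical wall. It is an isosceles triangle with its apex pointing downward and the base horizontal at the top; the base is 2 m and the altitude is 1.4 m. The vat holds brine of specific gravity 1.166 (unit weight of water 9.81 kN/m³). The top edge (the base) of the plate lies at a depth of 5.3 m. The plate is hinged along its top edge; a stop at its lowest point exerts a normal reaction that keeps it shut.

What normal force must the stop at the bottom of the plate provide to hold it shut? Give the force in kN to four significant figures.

γ = 1.166 × 9.81 = 11.43846 kN/m³.
With the apex down, the centroid sits h/3 = 1.4/3 = 0.466667 m below the base (the top edge), so the centroid depth is h_c = 5.3 + 0.466667 = 5.76667 m.
A = ½ × 2 × 1.4 = 1.4 m².
Resultant F = γ·h_c·A = 11.43846 × 5.76667 × 1.4 = 92.3466 kN.
I_c = b·h³/36 = 2 × 1.4³/36 = 0.152444 m⁴.
Centre of pressure: y_p = y_c + I_c/(y_c·A) = 5.76667 + 0.152444/(5.76667 × 1.4) = 5.76667 + 0.0188824 = 5.78555 m along the plane.
The resultant acts 0.466667 + 0.0188824 = 0.485549 m (along the plate) below the hinge at the top edge, so the moment about the hinge is M = F × 0.485549 = 92.3466 × 0.485549 = 44.8388 kN·m.
A normal force at the bottom, 1.4 m from the hinge, must supply this moment: P = 44.8388/1.4 = 32.0277 kN.

P ≈ 32.03 kN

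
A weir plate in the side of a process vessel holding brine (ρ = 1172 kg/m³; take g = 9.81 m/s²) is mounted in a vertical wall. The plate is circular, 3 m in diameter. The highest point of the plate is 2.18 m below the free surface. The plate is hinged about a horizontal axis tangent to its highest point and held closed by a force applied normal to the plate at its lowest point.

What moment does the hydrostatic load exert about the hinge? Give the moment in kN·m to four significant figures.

M ≈ 494.3 kN·m

γ = ρg = 1172 × 9.81 / 1000 = 11.49732 kN/m³.
The centroid is at the centre, 1.5 m below the top of the plate, so the centroid depth is h_c = 2.18 + 1.5 = 3.68 m.
A = π(1.5)² = 7.06858 m².
Resultant F = γ·h_c·A = 11.49732 × 3.68 × 7.06858 = 299.073 kN.
I_c = πr⁴/4 = π × 1.5⁴/4 = 3.97608 m⁴.
Centre of pressure: y_p = y_c + I_c/(y_c·A) = 3.68 + 3.97608/(3.68 × 7.06858) = 3.68 + 0.152853 = 3.83285 m along the plane.
The resultant acts 1.5 + 0.152853 = 1.65285 m (along the plate) below the hinge at the top edge, so the moment about the hinge is M = F × 1.65285 = 299.073 × 1.65285 = 494.323 kN·m.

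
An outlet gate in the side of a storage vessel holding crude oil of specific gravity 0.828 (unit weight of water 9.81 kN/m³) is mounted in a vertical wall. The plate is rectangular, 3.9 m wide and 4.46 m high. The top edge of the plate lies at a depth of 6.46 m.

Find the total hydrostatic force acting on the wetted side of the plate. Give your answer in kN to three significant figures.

F ≈ 1230 kN

γ = 0.828 × 9.81 = 8.12268 kN/m³.
The centroid lies 4.46/2 = 2.23 m below the top edge, so the centroid depth is h_c = 6.46 + 2.23 = 8.69 m.
A = 3.9 × 4.46 = 17.394 m².
Resultant F = γ·h_c·A = 8.12268 × 8.69 × 17.394 = 1227.77 kN.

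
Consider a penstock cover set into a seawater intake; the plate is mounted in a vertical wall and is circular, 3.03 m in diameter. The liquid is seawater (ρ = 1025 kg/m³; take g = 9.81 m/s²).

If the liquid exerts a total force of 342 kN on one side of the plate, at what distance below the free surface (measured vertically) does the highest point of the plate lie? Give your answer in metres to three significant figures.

d_top ≈ 3.20 m

γ = ρg = 1025 × 9.81 / 1000 = 10.05525 kN/m³.
A = π(1.515)² = 7.21066 m².
From F = γ·h_c·A, the centroid depth is h_c = 342/(10.05525 × 7.21066) = 4.71692 m.
The centroid is at the centre, 1.515 m below the top of the plate, so the highest point sits at h_top = 4.71692 − 1.515 = 3.20192 m below the surface.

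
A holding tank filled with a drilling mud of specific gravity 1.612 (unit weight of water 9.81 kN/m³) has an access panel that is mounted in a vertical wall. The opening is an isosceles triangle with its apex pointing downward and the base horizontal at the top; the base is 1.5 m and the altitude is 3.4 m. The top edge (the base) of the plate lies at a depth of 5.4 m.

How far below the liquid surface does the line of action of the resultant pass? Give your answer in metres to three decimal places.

h_p = 6.632 m

γ = 1.612 × 9.81 = 15.81372 kN/m³.
With the apex down, the centroid sits h/3 = 3.4/3 = 1.13333 m below the base (the top edge), so the centroid depth is h_c = 5.4 + 1.13333 = 6.53333 m.
A = ½ × 1.5 × 3.4 = 2.55 m².
Resultant F = γ·h_c·A = 15.81372 × 6.53333 × 2.55 = 263.456 kN.
I_c = b·h³/36 = 1.5 × 3.4³/36 = 1.63767 m⁴.
Centre of pressure: y_p = y_c + I_c/(y_c·A) = 6.53333 + 1.63767/(6.53333 × 2.55) = 6.53333 + 0.0982996 = 6.63163 m along the plane.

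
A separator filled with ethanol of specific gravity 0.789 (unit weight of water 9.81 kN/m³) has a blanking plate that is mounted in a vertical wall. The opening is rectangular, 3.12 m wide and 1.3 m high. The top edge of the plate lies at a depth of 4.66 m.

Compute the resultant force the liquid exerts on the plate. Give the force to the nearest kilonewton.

F ≈ 167 kN

γ = 0.789 × 9.81 = 7.74009 kN/m³.
The centroid lies 1.3/2 = 0.65 m below the top edge, so the centroid depth is h_c = 4.66 + 0.65 = 5.31 m.
A = 3.12 × 1.3 = 4.056 m².
Resultant F = γ·h_c·A = 7.74009 × 5.31 × 4.056 = 166.701 kN.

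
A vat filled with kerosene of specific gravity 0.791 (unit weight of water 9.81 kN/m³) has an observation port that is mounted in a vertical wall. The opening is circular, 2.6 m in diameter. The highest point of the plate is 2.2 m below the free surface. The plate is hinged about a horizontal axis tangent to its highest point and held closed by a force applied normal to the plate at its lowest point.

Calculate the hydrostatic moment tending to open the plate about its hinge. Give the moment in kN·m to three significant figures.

M ≈ 205 kN·m

γ = 0.791 × 9.81 = 7.75971 kN/m³.
The centroid is at the centre, 1.3 m below the top of the plate, so the centroid depth is h_c = 2.2 + 1.3 = 3.5 m.
A = π(1.3)² = 5.30929 m².
Resultant F = γ·h_c·A = 7.75971 × 3.5 × 5.30929 = 144.195 kN.
I_c = πr⁴/4 = π × 1.3⁴/4 = 2.24318 m⁴.
Centre of pressure: y_p = y_c + I_c/(y_c·A) = 3.5 + 2.24318/(3.5 × 5.30929) = 3.5 + 0.120715 = 3.62072 m along the plane.
The resultant acts 1.3 + 0.120715 = 1.42071 m (along the plate) below the hinge at the top edge, so the moment about the hinge is M = F × 1.42071 = 144.195 × 1.42071 = 204.859 kN·m.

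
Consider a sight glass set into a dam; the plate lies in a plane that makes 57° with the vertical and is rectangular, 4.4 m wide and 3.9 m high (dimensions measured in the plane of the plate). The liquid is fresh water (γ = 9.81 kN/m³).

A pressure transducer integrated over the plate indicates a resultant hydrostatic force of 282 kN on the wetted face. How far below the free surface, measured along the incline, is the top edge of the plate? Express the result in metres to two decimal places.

y_top ≈ 1.13 m

γ = 9.81 kN/m³.
A = 4.4 × 3.9 = 17.16 m².
From F = γ·h_c·A, the centroid depth is h_c = 282/(9.81 × 17.16) = 1.67519 m.
The plate makes 57° with the vertical, i.e. θ = 90° − 57° = 33° to the horizontal. Measuring y along the incline from the free-surface line, vertical depth h = y·sinθ with sinθ = 0.544639.
Along the incline, y_c = h_c/sinθ = 1.67519/0.544639 = 3.07578 m.
The centroid lies 3.9/2 = 1.95 m below the top edge, so the top edge sits at y_top = 3.07578 − 1.95 = 1.12578 m along the incline.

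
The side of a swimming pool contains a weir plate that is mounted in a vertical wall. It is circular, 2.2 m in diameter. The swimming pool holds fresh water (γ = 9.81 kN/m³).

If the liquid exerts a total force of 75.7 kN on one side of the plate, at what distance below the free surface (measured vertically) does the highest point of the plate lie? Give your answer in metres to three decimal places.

d_top ≈ 0.930 m

γ = 9.81 kN/m³.
A = π(1.1)² = 3.80133 m².
From F = γ·h_c·A, the centroid depth is h_c = 75.7/(9.81 × 3.80133) = 2.02998 m.
The centroid is at the centre, 1.1 m below the top of the plate, so the highest point sits at h_top = 2.02998 − 1.1 = 0.92998 m below the surface.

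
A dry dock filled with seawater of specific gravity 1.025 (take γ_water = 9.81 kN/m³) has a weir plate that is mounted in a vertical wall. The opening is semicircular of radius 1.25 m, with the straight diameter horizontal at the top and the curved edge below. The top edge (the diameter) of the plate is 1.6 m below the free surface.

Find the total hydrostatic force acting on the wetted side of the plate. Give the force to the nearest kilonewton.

F ≈ 53 kN

γ = 1.025 × 9.81 = 10.05525 kN/m³.
The centroid of a semicircle lies 4r/(3π) = 0.530516 m from the diameter, here below the top edge, so the centroid depth is h_c = 1.6 + 0.530516 = 2.13052 m.
A = πr²/2 = π × 1.25²/2 = 2.45437 m².
Resultant F = γ·h_c·A = 10.05525 × 2.13052 × 2.45437 = 52.5798 kN.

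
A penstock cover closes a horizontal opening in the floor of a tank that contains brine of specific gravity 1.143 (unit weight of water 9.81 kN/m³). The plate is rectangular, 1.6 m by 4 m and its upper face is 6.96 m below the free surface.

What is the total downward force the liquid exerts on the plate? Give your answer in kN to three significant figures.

F ≈ 499 kN

γ = 1.143 × 9.81 = 11.21283 kN/m³.
The plate is horizontal, so pressure is uniform at p = γ·h = 11.21283 × 6.96 = 78.0413 kN/m².
A = 1.6 × 4 = 6.4 m².
F = p·A = 78.0413 × 6.4 = 499.464 kN.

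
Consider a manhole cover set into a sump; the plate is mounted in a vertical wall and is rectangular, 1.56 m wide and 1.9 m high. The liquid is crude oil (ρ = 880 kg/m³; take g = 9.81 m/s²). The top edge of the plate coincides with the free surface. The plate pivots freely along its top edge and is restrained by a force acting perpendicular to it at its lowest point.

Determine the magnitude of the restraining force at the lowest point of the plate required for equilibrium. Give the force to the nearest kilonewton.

P ≈ 16 kN

γ = ρg = 880 × 9.81 / 1000 = 8.6328 kN/m³.
The centroid lies 1.9/2 = 0.95 m below the top edge, so the centroid depth is h_c = 0.95 m.
A = 1.56 × 1.9 = 2.964 m².
Resultant F = γ·h_c·A = 8.6328 × 0.95 × 2.964 = 24.3082 kN.
I_c = b·h³/12 = 1.56 × 1.9³/12 = 0.89167 m⁴.
Centre of pressure: y_p = y_c + I_c/(y_c·A) = 0.95 + 0.89167/(0.95 × 2.964) = 0.95 + 0.316667 = 1.26667 m along the plane.
The resultant acts 0.95 + 0.316667 = 1.26667 m (along the plate) below the hinge at the top edge, so the moment about the hinge is M = F × 1.26667 = 24.3082 × 1.26667 = 30.7905 kN·m.
A normal force at the bottom, 1.9 m from the hinge, must supply this moment: P = 30.7905/1.9 = 16.2055 kN.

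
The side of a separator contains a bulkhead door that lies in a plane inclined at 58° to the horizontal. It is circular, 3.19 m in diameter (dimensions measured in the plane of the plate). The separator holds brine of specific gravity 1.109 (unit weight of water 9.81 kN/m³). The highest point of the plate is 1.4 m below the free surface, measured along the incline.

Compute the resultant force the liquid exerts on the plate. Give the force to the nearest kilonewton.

γ = 1.109 × 9.81 = 10.87929 kN/m³.
Let θ = 58° be the plate's angle to the horizontal; measure y along the incline from where the plane meets the free surface. Vertical depth h = y·sinθ with sinθ = 0.848048.
The centroid is at the centre, 1.595 m below the top of the plate, so y_c = 1.4 + 1.595 = 2.995 m and h_c = 2.995 × 0.848048 = 2.5399 m.
A = π(1.595)² = 7.99229 m².
Resultant F = γ·h_c·A = 10.87929 × 2.5399 × 7.99229 = 220.845 kN.

F ≈ 221 kN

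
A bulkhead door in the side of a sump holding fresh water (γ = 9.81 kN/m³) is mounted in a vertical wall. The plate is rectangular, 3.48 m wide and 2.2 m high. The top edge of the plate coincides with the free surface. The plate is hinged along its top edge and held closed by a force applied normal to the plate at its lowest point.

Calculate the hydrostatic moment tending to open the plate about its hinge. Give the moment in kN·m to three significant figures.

γ = 9.81 kN/m³.
The centroid lies 2.2/2 = 1.1 m below the top edge, so the centroid depth is h_c = 1.1 m.
A = 3.48 × 2.2 = 7.656 m².
Resultant F = γ·h_c·A = 9.81 × 1.1 × 7.656 = 82.6159 kN.
I_c = b·h³/12 = 3.48 × 2.2³/12 = 3.08792 m⁴.
Centre of pressure: y_p = y_c + I_c/(y_c·A) = 1.1 + 3.08792/(1.1 × 7.656) = 1.1 + 0.366667 = 1.46667 m along the plane.
The resultant acts 1.1 + 0.366667 = 1.46667 m (along the plate) below the hinge at the top edge, so the moment about the hinge is M = F × 1.46667 = 82.6159 × 1.46667 = 121.17 kN·m.

M ≈ 121 kN·m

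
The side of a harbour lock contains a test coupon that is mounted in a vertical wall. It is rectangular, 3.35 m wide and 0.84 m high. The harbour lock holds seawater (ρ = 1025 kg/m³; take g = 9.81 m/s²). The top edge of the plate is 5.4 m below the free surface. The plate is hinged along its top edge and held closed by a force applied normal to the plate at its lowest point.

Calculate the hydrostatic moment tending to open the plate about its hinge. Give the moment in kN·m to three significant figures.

M ≈ 70.8 kN·m

γ = ρg = 1025 × 9.81 / 1000 = 10.05525 kN/m³.
The centroid lies 0.84/2 = 0.42 m below the top edge, so the centroid depth is h_c = 5.4 + 0.42 = 5.82 m.
A = 3.35 × 0.84 = 2.814 m².
Resultant F = γ·h_c·A = 10.05525 × 5.82 × 2.814 = 164.68 kN.
I_c = b·h³/12 = 3.35 × 0.84³/12 = 0.165463 m⁴.
Centre of pressure: y_p = y_c + I_c/(y_c·A) = 5.82 + 0.165463/(5.82 × 2.814) = 5.82 + 0.0101031 = 5.8301 m along the plane.
The resultant acts 0.42 + 0.0101031 = 0.430103 m (along the plate) below the hinge at the top edge, so the moment about the hinge is M = F × 0.430103 = 164.68 × 0.430103 = 70.8294 kN·m.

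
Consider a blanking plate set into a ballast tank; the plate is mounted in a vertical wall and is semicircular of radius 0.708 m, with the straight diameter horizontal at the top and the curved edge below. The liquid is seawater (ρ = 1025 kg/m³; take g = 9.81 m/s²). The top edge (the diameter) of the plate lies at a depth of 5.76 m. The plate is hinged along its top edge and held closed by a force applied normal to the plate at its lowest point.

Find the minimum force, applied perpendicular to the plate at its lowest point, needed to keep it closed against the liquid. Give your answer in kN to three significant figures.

P ≈ 20.8 kN

γ = ρg = 1025 × 9.81 / 1000 = 10.05525 kN/m³.
The centroid of a semicircle lies 4r/(3π) = 0.300485 m from the diameter, here below the top edge, so the centroid depth is h_c = 5.76 + 0.300485 = 6.06048 m.
A = πr²/2 = π × 0.708²/2 = 0.787384 m².
Resultant F = γ·h_c·A = 10.05525 × 6.06048 × 0.787384 = 47.9829 kN.
I_c = (π/8 − 8/(9π))·r⁴ = 0.109757 × 0.708⁴ = 0.0275782 m⁴.
Centre of pressure: y_p = y_c + I_c/(y_c·A) = 6.06048 + 0.0275782/(6.06048 × 0.787384) = 6.06048 + 0.00577926 = 6.06626 m along the plane.
The resultant acts 0.300485 + 0.00577926 = 0.306264 m (along the plate) below the hinge at the top edge, so the moment about the hinge is M = F × 0.306264 = 47.9829 × 0.306264 = 14.6954 kN·m.
A normal force at the bottom, 0.708 m from the hinge, must supply this moment: P = 14.6954/0.708 = 20.7562 kN.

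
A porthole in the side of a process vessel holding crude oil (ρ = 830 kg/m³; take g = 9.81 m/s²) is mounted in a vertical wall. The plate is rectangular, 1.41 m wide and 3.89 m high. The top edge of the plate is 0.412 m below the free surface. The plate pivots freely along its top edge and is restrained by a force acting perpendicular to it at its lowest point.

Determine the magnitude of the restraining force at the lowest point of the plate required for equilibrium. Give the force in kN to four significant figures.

P ≈ 67.11 kN

γ = ρg = 830 × 9.81 / 1000 = 8.1423 kN/m³.
The centroid lies 3.89/2 = 1.945 m below the top edge, so the centroid depth is h_c = 0.412 + 1.945 = 2.357 m.
A = 1.41 × 3.89 = 5.4849 m².
Resultant F = γ·h_c·A = 8.1423 × 2.357 × 5.4849 = 105.263 kN.
I_c = b·h³/12 = 1.41 × 3.89³/12 = 6.9165 m⁴.
Centre of pressure: y_p = y_c + I_c/(y_c·A) = 2.357 + 6.9165/(2.357 × 5.4849) = 2.357 + 0.535005 = 2.89201 m along the plane.
The resultant acts 1.945 + 0.535005 = 2.48001 m (along the plate) below the hinge at the top edge, so the moment about the hinge is M = F × 2.48001 = 105.263 × 2.48001 = 261.053 kN·m.
A normal force at the bottom, 3.89 m from the hinge, must supply this moment: P = 261.053/3.89 = 67.1087 kN.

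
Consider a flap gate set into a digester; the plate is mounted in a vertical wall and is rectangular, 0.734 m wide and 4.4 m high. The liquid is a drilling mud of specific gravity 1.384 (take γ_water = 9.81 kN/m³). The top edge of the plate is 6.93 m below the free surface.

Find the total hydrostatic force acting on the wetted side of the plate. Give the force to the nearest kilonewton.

F ≈ 400 kN

γ = 1.384 × 9.81 = 13.57704 kN/m³.
The centroid lies 4.4/2 = 2.2 m below the top edge, so the centroid depth is h_c = 6.93 + 2.2 = 9.13 m.
A = 0.734 × 4.4 = 3.2296 m².
Resultant F = γ·h_c·A = 13.57704 × 9.13 × 3.2296 = 400.336 kN.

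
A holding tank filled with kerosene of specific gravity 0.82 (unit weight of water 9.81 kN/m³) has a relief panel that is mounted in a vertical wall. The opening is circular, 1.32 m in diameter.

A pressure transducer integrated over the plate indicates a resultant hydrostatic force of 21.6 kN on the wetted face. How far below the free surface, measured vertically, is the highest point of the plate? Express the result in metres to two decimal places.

d_top ≈ 1.30 m

γ = 0.82 × 9.81 = 8.0442 kN/m³.
A = π(0.66)² = 1.36848 m².
From F = γ·h_c·A, the centroid depth is h_c = 21.6/(8.0442 × 1.36848) = 1.96215 m.
The centroid is at the centre, 0.66 m below the top of the plate, so the highest point sits at h_top = 1.96215 − 0.66 = 1.30215 m below the surface.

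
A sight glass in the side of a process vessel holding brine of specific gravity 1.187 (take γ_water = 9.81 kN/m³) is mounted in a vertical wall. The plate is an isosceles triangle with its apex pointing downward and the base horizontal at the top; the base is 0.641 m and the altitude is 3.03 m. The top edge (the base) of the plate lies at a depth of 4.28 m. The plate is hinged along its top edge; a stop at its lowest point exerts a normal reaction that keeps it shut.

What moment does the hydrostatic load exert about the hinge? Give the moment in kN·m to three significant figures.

M ≈ 66.2 kN·m

γ = 1.187 × 9.81 = 11.64447 kN/m³.
With the apex down, the centroid sits h/3 = 3.03/3 = 1.01 m below the base (the top edge), so the centroid depth is h_c = 4.28 + 1.01 = 5.29 m.
A = ½ × 0.641 × 3.03 = 0.971115 m².
Resultant F = γ·h_c·A = 11.64447 × 5.29 × 0.971115 = 59.82 kN.
I_c = b·h³/36 = 0.641 × 3.03³/36 = 0.495317 m⁴.
Centre of pressure: y_p = y_c + I_c/(y_c·A) = 5.29 + 0.495317/(5.29 × 0.971115) = 5.29 + 0.0964177 = 5.38642 m along the plane.
The resultant acts 1.01 + 0.0964177 = 1.10642 m (along the plate) below the hinge at the top edge, so the moment about the hinge is M = F × 1.10642 = 59.82 × 1.10642 = 66.186 kN·m.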